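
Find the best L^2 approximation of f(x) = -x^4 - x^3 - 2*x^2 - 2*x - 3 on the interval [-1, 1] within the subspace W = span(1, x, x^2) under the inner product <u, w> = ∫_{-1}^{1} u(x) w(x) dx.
g(x) = -20*x^2/7 - 13*x/5 - 102/35

The best approximation g ∈ W is the orthogonal projection of f onto W. Writing g = a_0 + a_1 x + a_2 x^2, the coefficients solve the normal equations G · a = b where
  G_{ij} = <φ_i, φ_j> and b_i = <f, φ_i>, with φ_0 = 1, φ_1 = x, φ_2 = x^2.
G =
  [2, 0, 2/3]
  [0, 2/3, 0]
  [2/3, 0, 2/5],
b = (-116/15, -26/15, -108/35).
Solving gives a_0 = -102/35, a_1 = -13/5, a_2 = -20/7, so
  g(x) = -20*x^2/7 - 13*x/5 - 102/35.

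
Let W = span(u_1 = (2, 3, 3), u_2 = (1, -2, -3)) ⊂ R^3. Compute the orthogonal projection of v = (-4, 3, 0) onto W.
proj_W(v) = (-439/139, 66/139, 273/139)

Set up U = [u_1 | ... | u_2] ∈ R^(3×2). The projector onto W = col(U) is P = U (U^T U)^(-1) U^T.
Compute U^T U =
  [22, -13]
  [-13, 14],
and U^T v = (1, -10).
Solve U^T U · c = U^T v for the coefficients: c = (-116/139, -207/139). The projection is proj_W(v) = U c.
Check: (v - proj_W(v)) · u_1 = 0  (should be 0).
Check: (v - proj_W(v)) · u_2 = 0  (should be 0).
Result: proj_W(v) = (-439/139, 66/139, 273/139).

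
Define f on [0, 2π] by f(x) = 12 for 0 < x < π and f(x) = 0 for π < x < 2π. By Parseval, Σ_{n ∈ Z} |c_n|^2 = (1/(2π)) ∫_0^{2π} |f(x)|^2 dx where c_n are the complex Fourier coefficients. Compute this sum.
Σ |c_n|^2 = 72

Parseval equates the L^2 energy of f (normalised by 1/(2π)) with the ℓ^2 sum of its Fourier coefficients: (1/(2π)) ∫_0^{2π} |f|^2 = Σ |c_n|^2.
Compute the left side: (1/(2π)) [∫_0^π 12^2 dx + ∫_π^{2π} 0^2 dx] = (1/(2π)) · (144π + 0π) = (144 + 0)/2 = 72.
So Σ_{n ∈ Z} |c_n|^2 = 72.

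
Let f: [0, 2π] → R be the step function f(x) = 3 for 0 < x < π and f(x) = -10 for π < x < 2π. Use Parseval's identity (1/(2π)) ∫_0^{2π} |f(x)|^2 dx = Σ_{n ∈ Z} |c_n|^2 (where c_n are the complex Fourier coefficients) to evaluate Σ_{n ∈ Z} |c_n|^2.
Σ |c_n|^2 = 109/2

Parseval equates the L^2 energy of f (normalised by 1/(2π)) with the ℓ^2 sum of its Fourier coefficients: (1/(2π)) ∫_0^{2π} |f|^2 = Σ |c_n|^2.
Compute the left side: (1/(2π)) [∫_0^π 3^2 dx + ∫_π^{2π} (-10)^2 dx] = (1/(2π)) · (9π + 100π) = (9 + 100)/2 = 109/2.
So Σ_{n ∈ Z} |c_n|^2 = 109/2.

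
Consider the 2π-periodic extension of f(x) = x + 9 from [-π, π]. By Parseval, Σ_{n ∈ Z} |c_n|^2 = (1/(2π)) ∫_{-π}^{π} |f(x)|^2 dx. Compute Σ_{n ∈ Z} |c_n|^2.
Σ |c_n|^2 = π^2/3 + 81

Expand and integrate term by term over [-π, π]:
  ∫ (x)^2 dx = 1·(2π^3/3); ∫ 2·1·(9)·x dx = 0 (odd integrand); ∫ 9^2 dx = 81·2π.
So (1/(2π)) ∫_{-π}^{π} (x + 9)^2 dx = 1π^2/3 + 81 = π^2/3 + 81.
Parseval ⇒ Σ |c_n|^2 = π^2/3 + 81.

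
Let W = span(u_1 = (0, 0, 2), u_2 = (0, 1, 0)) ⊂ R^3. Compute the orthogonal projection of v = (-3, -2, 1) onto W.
proj_W(v) = (0, -2, 1)

Set up U = [u_1 | ... | u_2] ∈ R^(3×2). The projector onto W = col(U) is P = U (U^T U)^(-1) U^T.
Compute U^T U =
  [4, 0]
  [0, 1],
and U^T v = (2, -2).
Solve U^T U · c = U^T v for the coefficients: c = (1/2, -2). The projection is proj_W(v) = U c.
Check: (v - proj_W(v)) · u_1 = 0  (should be 0).
Check: (v - proj_W(v)) · u_2 = 0  (should be 0).
Result: proj_W(v) = (0, -2, 1).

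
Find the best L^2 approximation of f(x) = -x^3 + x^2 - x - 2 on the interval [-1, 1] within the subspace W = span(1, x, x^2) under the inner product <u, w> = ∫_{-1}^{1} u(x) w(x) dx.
g(x) = x^2 - 8*x/5 - 2

The best approximation g ∈ W is the orthogonal projection of f onto W. Writing g = a_0 + a_1 x + a_2 x^2, the coefficients solve the normal equations G · a = b where
  G_{ij} = <φ_i, φ_j> and b_i = <f, φ_i>, with φ_0 = 1, φ_1 = x, φ_2 = x^2.
G =
  [2, 0, 2/3]
  [0, 2/3, 0]
  [2/3, 0, 2/5],
b = (-10/3, -16/15, -14/15).
Solving gives a_0 = -2, a_1 = -8/5, a_2 = 1, so
  g(x) = x^2 - 8*x/5 - 2.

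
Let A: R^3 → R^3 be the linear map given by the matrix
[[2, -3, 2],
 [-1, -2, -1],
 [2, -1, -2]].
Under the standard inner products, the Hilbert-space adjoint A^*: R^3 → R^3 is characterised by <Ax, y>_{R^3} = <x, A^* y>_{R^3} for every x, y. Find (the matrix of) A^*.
A^* = A^T =
[[2, -1, 2],
 [-3, -2, -1],
 [2, -1, -2]]

For real matrices with standard dot products, the defining identity <Ax, y> = <x, A^* y> gives (Ax)^T y = x^T (A^*) y, i.e. x^T A^T y = x^T (A^*) y. Since this holds for all x, y, we must have A^* = A^T. Therefore
A^* =
[[2, -1, 2],
 [-3, -2, -1],
 [2, -1, -2]].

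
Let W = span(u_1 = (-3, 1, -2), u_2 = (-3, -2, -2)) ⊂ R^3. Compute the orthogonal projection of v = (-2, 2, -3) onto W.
proj_W(v) = (-36/13, 2, -24/13)

Set up U = [u_1 | ... | u_2] ∈ R^(3×2). The projector onto W = col(U) is P = U (U^T U)^(-1) U^T.
Compute U^T U =
  [14, 11]
  [11, 17],
and U^T v = (14, 8).
Solve U^T U · c = U^T v for the coefficients: c = (50/39, -14/39). The projection is proj_W(v) = U c.
Check: (v - proj_W(v)) · u_1 = 0  (should be 0).
Check: (v - proj_W(v)) · u_2 = 0  (should be 0).
Result: proj_W(v) = (-36/13, 2, -24/13).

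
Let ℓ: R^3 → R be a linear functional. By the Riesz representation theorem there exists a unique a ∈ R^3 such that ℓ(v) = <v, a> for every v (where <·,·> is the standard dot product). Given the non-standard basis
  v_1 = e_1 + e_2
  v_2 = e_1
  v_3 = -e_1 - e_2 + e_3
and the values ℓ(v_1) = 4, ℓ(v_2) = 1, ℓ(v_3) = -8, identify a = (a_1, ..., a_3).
a = (1, 3, -4)

Write a = (a_1, ..., a_3) in the standard basis. For each basis vector v_i, ℓ(v_i) = <v_i, a> is a linear equation in the a_j's. Collect the n equations into a matrix system V a = ℓ, where row i of V is v_i (expressed in the standard basis). Since V is invertible (lower-triangular with 1s on the diagonal, up to permutation), solve by back-substitution:
  V =
[[1, 1, 0],
 [1, 0, 0],
 [-1, -1, 1]]
  V a = (4, 1, -8)
Solving gives a = (1, 3, -4).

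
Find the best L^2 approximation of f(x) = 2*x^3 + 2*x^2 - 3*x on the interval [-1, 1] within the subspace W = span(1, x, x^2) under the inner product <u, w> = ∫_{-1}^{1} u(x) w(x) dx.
g(x) = 2*x^2 - 9*x/5

The best approximation g ∈ W is the orthogonal projection of f onto W. Writing g = a_0 + a_1 x + a_2 x^2, the coefficients solve the normal equations G · a = b where
  G_{ij} = <φ_i, φ_j> and b_i = <f, φ_i>, with φ_0 = 1, φ_1 = x, φ_2 = x^2.
G =
  [2, 0, 2/3]
  [0, 2/3, 0]
  [2/3, 0, 2/5],
b = (4/3, -6/5, 4/5).
Solving gives a_0 = 0, a_1 = -9/5, a_2 = 2, so
  g(x) = 2*x^2 - 9*x/5.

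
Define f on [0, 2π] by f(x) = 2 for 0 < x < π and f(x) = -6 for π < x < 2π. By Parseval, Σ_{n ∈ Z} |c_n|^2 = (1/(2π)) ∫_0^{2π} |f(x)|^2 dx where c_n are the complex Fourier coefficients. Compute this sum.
Σ |c_n|^2 = 20

Parseval equates the L^2 energy of f (normalised by 1/(2π)) with the ℓ^2 sum of its Fourier coefficients: (1/(2π)) ∫_0^{2π} |f|^2 = Σ |c_n|^2.
Compute the left side: (1/(2π)) [∫_0^π 2^2 dx + ∫_π^{2π} (-6)^2 dx] = (1/(2π)) · (4π + 36π) = (4 + 36)/2 = 20.
So Σ_{n ∈ Z} |c_n|^2 = 20.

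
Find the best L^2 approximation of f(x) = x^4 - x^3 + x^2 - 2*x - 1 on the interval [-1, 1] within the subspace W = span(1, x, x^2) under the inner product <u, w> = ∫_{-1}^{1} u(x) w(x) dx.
g(x) = 13*x^2/7 - 13*x/5 - 38/35

The best approximation g ∈ W is the orthogonal projection of f onto W. Writing g = a_0 + a_1 x + a_2 x^2, the coefficients solve the normal equations G · a = b where
  G_{ij} = <φ_i, φ_j> and b_i = <f, φ_i>, with φ_0 = 1, φ_1 = x, φ_2 = x^2.
G =
  [2, 0, 2/3]
  [0, 2/3, 0]
  [2/3, 0, 2/5],
b = (-14/15, -26/15, 2/105).
Solving gives a_0 = -38/35, a_1 = -13/5, a_2 = 13/7, so
  g(x) = 13*x^2/7 - 13*x/5 - 38/35.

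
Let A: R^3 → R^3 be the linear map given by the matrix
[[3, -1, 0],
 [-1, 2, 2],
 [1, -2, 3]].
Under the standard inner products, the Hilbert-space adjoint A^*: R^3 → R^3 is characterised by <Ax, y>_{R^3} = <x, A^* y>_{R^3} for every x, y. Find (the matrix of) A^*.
A^* = A^T =
[[3, -1, 1],
 [-1, 2, -2],
 [0, 2, 3]]

For real matrices with standard dot products, the defining identity <Ax, y> = <x, A^* y> gives (Ax)^T y = x^T (A^*) y, i.e. x^T A^T y = x^T (A^*) y. Since this holds for all x, y, we must have A^* = A^T. Therefore
A^* =
[[3, -1, 1],
 [-1, 2, -2],
 [0, 2, 3]].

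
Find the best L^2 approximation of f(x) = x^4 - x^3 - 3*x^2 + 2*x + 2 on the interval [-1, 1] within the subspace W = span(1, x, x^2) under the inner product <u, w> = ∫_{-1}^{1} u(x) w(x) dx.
g(x) = -15*x^2/7 + 7*x/5 + 67/35

The best approximation g ∈ W is the orthogonal projection of f onto W. Writing g = a_0 + a_1 x + a_2 x^2, the coefficients solve the normal equations G · a = b where
  G_{ij} = <φ_i, φ_j> and b_i = <f, φ_i>, with φ_0 = 1, φ_1 = x, φ_2 = x^2.
G =
  [2, 0, 2/3]
  [0, 2/3, 0]
  [2/3, 0, 2/5],
b = (12/5, 14/15, 44/105).
Solving gives a_0 = 67/35, a_1 = 7/5, a_2 = -15/7, so
  g(x) = -15*x^2/7 + 7*x/5 + 67/35.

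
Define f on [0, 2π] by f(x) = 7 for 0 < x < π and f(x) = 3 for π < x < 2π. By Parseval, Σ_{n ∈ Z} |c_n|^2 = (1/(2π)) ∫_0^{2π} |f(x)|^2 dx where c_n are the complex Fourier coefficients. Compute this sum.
Σ |c_n|^2 = 29

Parseval equates the L^2 energy of f (normalised by 1/(2π)) with the ℓ^2 sum of its Fourier coefficients: (1/(2π)) ∫_0^{2π} |f|^2 = Σ |c_n|^2.
Compute the left side: (1/(2π)) [∫_0^π 7^2 dx + ∫_π^{2π} 3^2 dx] = (1/(2π)) · (49π + 9π) = (49 + 9)/2 = 29.
So Σ_{n ∈ Z} |c_n|^2 = 29.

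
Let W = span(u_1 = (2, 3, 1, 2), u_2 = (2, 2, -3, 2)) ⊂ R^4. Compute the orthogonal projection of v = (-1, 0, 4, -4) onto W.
proj_W(v) = (-428/257, -312/257, 1106/257, -428/257)

Set up U = [u_1 | ... | u_2] ∈ R^(4×2). The projector onto W = col(U) is P = U (U^T U)^(-1) U^T.
Compute U^T U =
  [18, 11]
  [11, 21],
and U^T v = (-6, -22).
Solve U^T U · c = U^T v for the coefficients: c = (116/257, -330/257). The projection is proj_W(v) = U c.
Check: (v - proj_W(v)) · u_1 = 0  (should be 0).
Check: (v - proj_W(v)) · u_2 = 0  (should be 0).
Result: proj_W(v) = (-428/257, -312/257, 1106/257, -428/257).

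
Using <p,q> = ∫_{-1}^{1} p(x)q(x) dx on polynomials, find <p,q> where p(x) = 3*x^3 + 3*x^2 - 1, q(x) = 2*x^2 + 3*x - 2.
<p,q> = 14/3

Expand the product: p(x)·q(x) = 6*x^5 + 15*x^4 + 3*x^3 - 8*x^2 - 3*x + 2.
∫_{-1}^{1} of each monomial x^k gives [2/(k+1) if k even, 0 if k odd]. Integrating term-by-term (or equivalently evaluating the antiderivative F(x) = x^6 + 3*x^5 + 3*x^4/4 - 8*x^3/3 - 3*x^2/2 + 2*x at the endpoints):
  F(1) − F(−1) = 31/12 − (-25/12) = 14/3.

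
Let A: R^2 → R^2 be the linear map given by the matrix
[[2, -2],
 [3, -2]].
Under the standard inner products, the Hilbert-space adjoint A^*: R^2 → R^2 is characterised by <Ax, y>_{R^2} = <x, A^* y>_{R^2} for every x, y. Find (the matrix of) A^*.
A^* = A^T =
[[2, 3],
 [-2, -2]]

For real matrices with standard dot products, the defining identity <Ax, y> = <x, A^* y> gives (Ax)^T y = x^T (A^*) y, i.e. x^T A^T y = x^T (A^*) y. Since this holds for all x, y, we must have A^* = A^T. Therefore
A^* =
[[2, 3],
 [-2, -2]].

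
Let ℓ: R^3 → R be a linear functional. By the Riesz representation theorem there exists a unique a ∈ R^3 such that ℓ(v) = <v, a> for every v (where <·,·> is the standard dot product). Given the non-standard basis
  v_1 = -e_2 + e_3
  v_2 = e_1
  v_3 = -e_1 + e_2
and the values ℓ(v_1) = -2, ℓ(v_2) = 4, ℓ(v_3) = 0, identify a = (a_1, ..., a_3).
a = (4, 4, 2)

Write a = (a_1, ..., a_3) in the standard basis. For each basis vector v_i, ℓ(v_i) = <v_i, a> is a linear equation in the a_j's. Collect the n equations into a matrix system V a = ℓ, where row i of V is v_i (expressed in the standard basis). Since V is invertible (lower-triangular with 1s on the diagonal, up to permutation), solve by back-substitution:
  V =
[[0, -1, 1],
 [1, 0, 0],
 [-1, 1, 0]]
  V a = (-2, 4, 0)
Solving gives a = (4, 4, 2).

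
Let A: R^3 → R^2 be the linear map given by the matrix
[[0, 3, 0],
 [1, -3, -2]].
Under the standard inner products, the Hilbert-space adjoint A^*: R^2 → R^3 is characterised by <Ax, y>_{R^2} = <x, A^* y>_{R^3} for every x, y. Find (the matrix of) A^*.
A^* = A^T =
[[0, 1],
 [3, -3],
 [0, -2]]

For real matrices with standard dot products, the defining identity <Ax, y> = <x, A^* y> gives (Ax)^T y = x^T (A^*) y, i.e. x^T A^T y = x^T (A^*) y. Since this holds for all x, y, we must have A^* = A^T. Therefore
A^* =
[[0, 1],
 [3, -3],
 [0, -2]].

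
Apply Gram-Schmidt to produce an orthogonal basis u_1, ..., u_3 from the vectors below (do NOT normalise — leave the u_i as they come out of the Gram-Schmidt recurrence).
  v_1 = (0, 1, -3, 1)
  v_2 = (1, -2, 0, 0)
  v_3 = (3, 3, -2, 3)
Orthogonal basis:
  u_1 = (0, 1, -3, 1)
  u_2 = (1, -20/11, -6/11, 2/11)
  u_3 = (54/17, 27/17, 20/17, 33/17)

Apply the Gram-Schmidt recurrence
  u_1 = v_1
  u_i = v_i − Σ_{j<i} ((v_i · u_j) / (u_j · u_j)) · u_j.

Step by step this gives:
  u_1 = (0, 1, -3, 1)
  u_2 = (1, -20/11, -6/11, 2/11)
  u_3 = (54/17, 27/17, 20/17, 33/17)

Orthogonality check:
  u_2 · u_1 = 0 (should be 0)
  u_3 · u_1 = 0 (should be 0)
  u_3 · u_2 = 0 (should be 0)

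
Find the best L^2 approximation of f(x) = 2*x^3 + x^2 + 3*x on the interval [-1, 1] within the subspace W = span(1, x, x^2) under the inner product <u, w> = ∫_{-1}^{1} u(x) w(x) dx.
g(x) = x^2 + 21*x/5

The best approximation g ∈ W is the orthogonal projection of f onto W. Writing g = a_0 + a_1 x + a_2 x^2, the coefficients solve the normal equations G · a = b where
  G_{ij} = <φ_i, φ_j> and b_i = <f, φ_i>, with φ_0 = 1, φ_1 = x, φ_2 = x^2.
G =
  [2, 0, 2/3]
  [0, 2/3, 0]
  [2/3, 0, 2/5],
b = (2/3, 14/5, 2/5).
Solving gives a_0 = 0, a_1 = 21/5, a_2 = 1, so
  g(x) = x^2 + 21*x/5.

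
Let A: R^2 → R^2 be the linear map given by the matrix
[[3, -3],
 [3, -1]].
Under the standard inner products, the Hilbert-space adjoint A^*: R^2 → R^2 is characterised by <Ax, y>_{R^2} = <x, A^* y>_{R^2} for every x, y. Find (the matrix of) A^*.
A^* = A^T =
[[3, 3],
 [-3, -1]]

For real matrices with standard dot products, the defining identity <Ax, y> = <x, A^* y> gives (Ax)^T y = x^T (A^*) y, i.e. x^T A^T y = x^T (A^*) y. Since this holds for all x, y, we must have A^* = A^T. Therefore
A^* =
[[3, 3],
 [-3, -1]].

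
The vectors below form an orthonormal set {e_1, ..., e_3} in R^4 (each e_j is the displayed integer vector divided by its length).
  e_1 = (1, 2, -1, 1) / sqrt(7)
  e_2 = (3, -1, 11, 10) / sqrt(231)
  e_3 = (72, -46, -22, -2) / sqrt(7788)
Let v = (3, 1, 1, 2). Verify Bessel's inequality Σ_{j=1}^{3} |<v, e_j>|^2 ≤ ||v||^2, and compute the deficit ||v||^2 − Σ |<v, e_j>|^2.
Σ |<v, e_j>|^2 = 849/59; ||v||^2 = 15; deficit = 36/59

Write each e_j = u_j / sqrt(<u_j, u_j>) where u_j is the displayed integer vector. Then <v, e_j> = <v, u_j> / sqrt(<u_j, u_j>), so |<v, e_j>|^2 = <v, u_j>^2 / <u_j, u_j>.
Coefficients: <v, e_1> = 6/sqrt(7), <v, e_2> = 39/sqrt(231), <v, e_3> = 144/sqrt(7788).
Square and sum: Σ |<v, e_j>|^2 = 849/59.
Compute ||v||^2 = v·v = 15.
Deficit = 15 − 849/59 = 36/59 ≥ 0, confirming Bessel's inequality. (The deficit equals ||v − Σ <v,e_j> e_j||^2, the squared distance from v to span{e_j}.)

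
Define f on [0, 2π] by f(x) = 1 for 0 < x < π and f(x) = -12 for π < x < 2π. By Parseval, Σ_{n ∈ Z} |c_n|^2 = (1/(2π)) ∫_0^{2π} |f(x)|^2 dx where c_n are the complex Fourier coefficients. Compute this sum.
Σ |c_n|^2 = 145/2

Parseval equates the L^2 energy of f (normalised by 1/(2π)) with the ℓ^2 sum of its Fourier coefficients: (1/(2π)) ∫_0^{2π} |f|^2 = Σ |c_n|^2.
Compute the left side: (1/(2π)) [∫_0^π 1^2 dx + ∫_π^{2π} (-12)^2 dx] = (1/(2π)) · (1π + 144π) = (1 + 144)/2 = 145/2.
So Σ_{n ∈ Z} |c_n|^2 = 145/2.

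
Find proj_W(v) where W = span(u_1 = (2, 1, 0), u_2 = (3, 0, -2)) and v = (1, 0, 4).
proj_W(v) = (1/29, 56/29, 74/29)

Set up U = [u_1 | ... | u_2] ∈ R^(3×2). The projector onto W = col(U) is P = U (U^T U)^(-1) U^T.
Compute U^T U =
  [5, 6]
  [6, 13],
and U^T v = (2, -5).
Solve U^T U · c = U^T v for the coefficients: c = (56/29, -37/29). The projection is proj_W(v) = U c.
Check: (v - proj_W(v)) · u_1 = 0  (should be 0).
Check: (v - proj_W(v)) · u_2 = 0  (should be 0).
Result: proj_W(v) = (1/29, 56/29, 74/29).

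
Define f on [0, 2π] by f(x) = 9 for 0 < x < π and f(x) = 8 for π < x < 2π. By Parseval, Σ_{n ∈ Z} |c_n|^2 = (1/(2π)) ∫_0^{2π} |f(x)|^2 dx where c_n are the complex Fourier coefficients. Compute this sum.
Σ |c_n|^2 = 145/2

Parseval equates the L^2 energy of f (normalised by 1/(2π)) with the ℓ^2 sum of its Fourier coefficients: (1/(2π)) ∫_0^{2π} |f|^2 = Σ |c_n|^2.
Compute the left side: (1/(2π)) [∫_0^π 9^2 dx + ∫_π^{2π} 8^2 dx] = (1/(2π)) · (81π + 64π) = (81 + 64)/2 = 145/2.
So Σ_{n ∈ Z} |c_n|^2 = 145/2.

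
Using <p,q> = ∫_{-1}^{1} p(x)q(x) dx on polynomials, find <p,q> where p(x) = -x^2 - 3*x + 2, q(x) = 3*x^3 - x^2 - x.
<p,q> = -38/15

Expand the product: p(x)·q(x) = -3*x^5 - 8*x^4 + 10*x^3 + x^2 - 2*x.
∫_{-1}^{1} of each monomial x^k gives [2/(k+1) if k even, 0 if k odd]. Integrating term-by-term (or equivalently evaluating the antiderivative F(x) = -x^6/2 - 8*x^5/5 + 5*x^4/2 + x^3/3 - x^2 at the endpoints):
  F(1) − F(−1) = -4/15 − (34/15) = -38/15.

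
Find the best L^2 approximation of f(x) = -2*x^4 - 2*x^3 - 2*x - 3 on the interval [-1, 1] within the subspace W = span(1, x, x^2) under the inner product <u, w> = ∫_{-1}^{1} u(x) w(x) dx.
g(x) = -12*x^2/7 - 16*x/5 - 99/35

The best approximation g ∈ W is the orthogonal projection of f onto W. Writing g = a_0 + a_1 x + a_2 x^2, the coefficients solve the normal equations G · a = b where
  G_{ij} = <φ_i, φ_j> and b_i = <f, φ_i>, with φ_0 = 1, φ_1 = x, φ_2 = x^2.
G =
  [2, 0, 2/3]
  [0, 2/3, 0]
  [2/3, 0, 2/5],
b = (-34/5, -32/15, -18/7).
Solving gives a_0 = -99/35, a_1 = -16/5, a_2 = -12/7, so
  g(x) = -12*x^2/7 - 16*x/5 - 99/35.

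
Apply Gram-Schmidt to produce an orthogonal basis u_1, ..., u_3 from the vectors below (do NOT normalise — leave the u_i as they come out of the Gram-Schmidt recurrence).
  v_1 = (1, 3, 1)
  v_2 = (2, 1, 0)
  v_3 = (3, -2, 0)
Orthogonal basis:
  u_1 = (1, 3, 1)
  u_2 = (17/11, -4/11, -5/11)
  u_3 = (7/30, -7/15, 7/6)

Apply the Gram-Schmidt recurrence
  u_1 = v_1
  u_i = v_i − Σ_{j<i} ((v_i · u_j) / (u_j · u_j)) · u_j.

Step by step this gives:
  u_1 = (1, 3, 1)
  u_2 = (17/11, -4/11, -5/11)
  u_3 = (7/30, -7/15, 7/6)

Orthogonality check:
  u_2 · u_1 = 0 (should be 0)
  u_3 · u_1 = 0 (should be 0)
  u_3 · u_2 = 0 (should be 0)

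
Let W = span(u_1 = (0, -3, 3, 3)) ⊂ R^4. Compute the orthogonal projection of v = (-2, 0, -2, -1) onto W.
proj_W(v) = (0, 1, -1, -1)

Set up U = [u_1 | ... | u_1] ∈ R^(4×1). The projector onto W = col(U) is P = U (U^T U)^(-1) U^T.
Compute U^T U =
  [27],
and U^T v = (-9).
Solve U^T U · c = U^T v for the coefficients: c = (-1/3). The projection is proj_W(v) = U c.
Check: (v - proj_W(v)) · u_1 = 0  (should be 0).
Result: proj_W(v) = (0, 1, -1, -1).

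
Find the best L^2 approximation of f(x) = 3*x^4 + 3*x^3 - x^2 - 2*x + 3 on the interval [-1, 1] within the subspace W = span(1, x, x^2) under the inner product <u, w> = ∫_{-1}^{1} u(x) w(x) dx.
g(x) = 11*x^2/7 - x/5 + 96/35

The best approximation g ∈ W is the orthogonal projection of f onto W. Writing g = a_0 + a_1 x + a_2 x^2, the coefficients solve the normal equations G · a = b where
  G_{ij} = <φ_i, φ_j> and b_i = <f, φ_i>, with φ_0 = 1, φ_1 = x, φ_2 = x^2.
G =
  [2, 0, 2/3]
  [0, 2/3, 0]
  [2/3, 0, 2/5],
b = (98/15, -2/15, 86/35).
Solving gives a_0 = 96/35, a_1 = -1/5, a_2 = 11/7, so
  g(x) = 11*x^2/7 - x/5 + 96/35.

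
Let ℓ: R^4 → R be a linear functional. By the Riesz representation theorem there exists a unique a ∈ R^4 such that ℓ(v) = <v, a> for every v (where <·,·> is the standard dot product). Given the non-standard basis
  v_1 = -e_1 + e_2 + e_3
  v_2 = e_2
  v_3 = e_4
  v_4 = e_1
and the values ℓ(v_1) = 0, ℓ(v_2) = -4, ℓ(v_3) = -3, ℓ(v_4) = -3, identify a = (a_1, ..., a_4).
a = (-3, -4, 1, -3)

Write a = (a_1, ..., a_4) in the standard basis. For each basis vector v_i, ℓ(v_i) = <v_i, a> is a linear equation in the a_j's. Collect the n equations into a matrix system V a = ℓ, where row i of V is v_i (expressed in the standard basis). Since V is invertible (lower-triangular with 1s on the diagonal, up to permutation), solve by back-substitution:
  V =
[[-1, 1, 1, 0],
 [0, 1, 0, 0],
 [0, 0, 0, 1],
 [1, 0, 0, 0]]
  V a = (0, -4, -3, -3)
Solving gives a = (-3, -4, 1, -3).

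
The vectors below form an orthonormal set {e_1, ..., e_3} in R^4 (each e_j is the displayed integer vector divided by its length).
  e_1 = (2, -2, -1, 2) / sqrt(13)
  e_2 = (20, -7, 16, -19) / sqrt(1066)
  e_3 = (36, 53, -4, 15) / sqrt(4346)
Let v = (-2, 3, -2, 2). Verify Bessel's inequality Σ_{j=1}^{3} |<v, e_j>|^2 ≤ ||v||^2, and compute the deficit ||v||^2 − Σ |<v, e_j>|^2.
Σ |<v, e_j>|^2 = 1109/53; ||v||^2 = 21; deficit = 4/53

Write each e_j = u_j / sqrt(<u_j, u_j>) where u_j is the displayed integer vector. Then <v, e_j> = <v, u_j> / sqrt(<u_j, u_j>), so |<v, e_j>|^2 = <v, u_j>^2 / <u_j, u_j>.
Coefficients: <v, e_1> = -4/sqrt(13), <v, e_2> = -131/sqrt(1066), <v, e_3> = 125/sqrt(4346).
Square and sum: Σ |<v, e_j>|^2 = 1109/53.
Compute ||v||^2 = v·v = 21.
Deficit = 21 − 1109/53 = 4/53 ≥ 0, confirming Bessel's inequality. (The deficit equals ||v − Σ <v,e_j> e_j||^2, the squared distance from v to span{e_j}.)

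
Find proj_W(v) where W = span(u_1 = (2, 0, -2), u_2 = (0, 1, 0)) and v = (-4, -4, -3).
proj_W(v) = (-1/2, -4, 1/2)

Set up U = [u_1 | ... | u_2] ∈ R^(3×2). The projector onto W = col(U) is P = U (U^T U)^(-1) U^T.
Compute U^T U =
  [8, 0]
  [0, 1],
and U^T v = (-2, -4).
Solve U^T U · c = U^T v for the coefficients: c = (-1/4, -4). The projection is proj_W(v) = U c.
Check: (v - proj_W(v)) · u_1 = 0  (should be 0).
Check: (v - proj_W(v)) · u_2 = 0  (should be 0).
Result: proj_W(v) = (-1/2, -4, 1/2).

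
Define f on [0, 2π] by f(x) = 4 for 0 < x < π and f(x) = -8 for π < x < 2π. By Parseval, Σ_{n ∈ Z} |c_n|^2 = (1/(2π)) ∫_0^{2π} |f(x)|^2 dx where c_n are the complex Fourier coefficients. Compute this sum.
Σ |c_n|^2 = 40

Parseval equates the L^2 energy of f (normalised by 1/(2π)) with the ℓ^2 sum of its Fourier coefficients: (1/(2π)) ∫_0^{2π} |f|^2 = Σ |c_n|^2.
Compute the left side: (1/(2π)) [∫_0^π 4^2 dx + ∫_π^{2π} (-8)^2 dx] = (1/(2π)) · (16π + 64π) = (16 + 64)/2 = 40.
So Σ_{n ∈ Z} |c_n|^2 = 40.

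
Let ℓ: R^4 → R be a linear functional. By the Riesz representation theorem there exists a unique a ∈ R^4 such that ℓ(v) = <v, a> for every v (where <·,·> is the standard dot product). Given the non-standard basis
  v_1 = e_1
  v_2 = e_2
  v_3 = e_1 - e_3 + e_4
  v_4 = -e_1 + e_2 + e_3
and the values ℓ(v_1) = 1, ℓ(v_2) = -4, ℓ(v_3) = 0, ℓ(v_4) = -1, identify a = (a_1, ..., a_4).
a = (1, -4, 4, 3)

Write a = (a_1, ..., a_4) in the standard basis. For each basis vector v_i, ℓ(v_i) = <v_i, a> is a linear equation in the a_j's. Collect the n equations into a matrix system V a = ℓ, where row i of V is v_i (expressed in the standard basis). Since V is invertible (lower-triangular with 1s on the diagonal, up to permutation), solve by back-substitution:
  V =
[[1, 0, 0, 0],
 [0, 1, 0, 0],
 [1, 0, -1, 1],
 [-1, 1, 1, 0]]
  V a = (1, -4, 0, -1)
Solving gives a = (1, -4, 4, 3).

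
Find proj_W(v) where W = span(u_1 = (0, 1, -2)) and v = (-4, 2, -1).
proj_W(v) = (0, 4/5, -8/5)

Set up U = [u_1 | ... | u_1] ∈ R^(3×1). The projector onto W = col(U) is P = U (U^T U)^(-1) U^T.
Compute U^T U =
  [5],
and U^T v = (4).
Solve U^T U · c = U^T v for the coefficients: c = (4/5). The projection is proj_W(v) = U c.
Check: (v - proj_W(v)) · u_1 = 0  (should be 0).
Result: proj_W(v) = (0, 4/5, -8/5).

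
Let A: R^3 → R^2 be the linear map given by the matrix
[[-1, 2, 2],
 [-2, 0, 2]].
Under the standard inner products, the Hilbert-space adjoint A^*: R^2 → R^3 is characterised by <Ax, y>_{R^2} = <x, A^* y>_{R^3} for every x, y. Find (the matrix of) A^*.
A^* = A^T =
[[-1, -2],
 [2, 0],
 [2, 2]]

For real matrices with standard dot products, the defining identity <Ax, y> = <x, A^* y> gives (Ax)^T y = x^T (A^*) y, i.e. x^T A^T y = x^T (A^*) y. Since this holds for all x, y, we must have A^* = A^T. Therefore
A^* =
[[-1, -2],
 [2, 0],
 [2, 2]].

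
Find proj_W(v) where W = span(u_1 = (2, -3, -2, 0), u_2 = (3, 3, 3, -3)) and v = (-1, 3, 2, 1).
proj_W(v) = (-96/59, 159/59, 108/59, -6/59)

Set up U = [u_1 | ... | u_2] ∈ R^(4×2). The projector onto W = col(U) is P = U (U^T U)^(-1) U^T.
Compute U^T U =
  [17, -9]
  [-9, 36],
and U^T v = (-15, 9).
Solve U^T U · c = U^T v for the coefficients: c = (-51/59, 2/59). The projection is proj_W(v) = U c.
Check: (v - proj_W(v)) · u_1 = 0  (should be 0).
Check: (v - proj_W(v)) · u_2 = 0  (should be 0).
Result: proj_W(v) = (-96/59, 159/59, 108/59, -6/59).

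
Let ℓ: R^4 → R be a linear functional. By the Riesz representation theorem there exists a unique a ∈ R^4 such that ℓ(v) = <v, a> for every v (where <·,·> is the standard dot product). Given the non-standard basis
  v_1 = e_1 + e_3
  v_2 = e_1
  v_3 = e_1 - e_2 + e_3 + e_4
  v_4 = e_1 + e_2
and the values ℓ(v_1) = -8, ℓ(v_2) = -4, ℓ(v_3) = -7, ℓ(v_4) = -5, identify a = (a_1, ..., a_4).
a = (-4, -1, -4, 0)

Write a = (a_1, ..., a_4) in the standard basis. For each basis vector v_i, ℓ(v_i) = <v_i, a> is a linear equation in the a_j's. Collect the n equations into a matrix system V a = ℓ, where row i of V is v_i (expressed in the standard basis). Since V is invertible (lower-triangular with 1s on the diagonal, up to permutation), solve by back-substitution:
  V =
[[1, 0, 1, 0],
 [1, 0, 0, 0],
 [1, -1, 1, 1],
 [1, 1, 0, 0]]
  V a = (-8, -4, -7, -5)
Solving gives a = (-4, -1, -4, 0).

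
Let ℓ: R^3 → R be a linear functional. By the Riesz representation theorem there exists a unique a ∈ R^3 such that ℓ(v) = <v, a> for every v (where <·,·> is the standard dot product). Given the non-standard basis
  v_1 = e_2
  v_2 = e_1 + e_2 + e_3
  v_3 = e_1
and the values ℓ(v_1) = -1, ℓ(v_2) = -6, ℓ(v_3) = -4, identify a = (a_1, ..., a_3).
a = (-4, -1, -1)

Write a = (a_1, ..., a_3) in the standard basis. For each basis vector v_i, ℓ(v_i) = <v_i, a> is a linear equation in the a_j's. Collect the n equations into a matrix system V a = ℓ, where row i of V is v_i (expressed in the standard basis). Since V is invertible (lower-triangular with 1s on the diagonal, up to permutation), solve by back-substitution:
  V =
[[0, 1, 0],
 [1, 1, 1],
 [1, 0, 0]]
  V a = (-1, -6, -4)
Solving gives a = (-4, -1, -1).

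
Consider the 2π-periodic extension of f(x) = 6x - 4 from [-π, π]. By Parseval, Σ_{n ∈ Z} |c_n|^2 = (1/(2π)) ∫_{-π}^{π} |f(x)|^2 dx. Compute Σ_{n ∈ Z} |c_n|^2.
Σ |c_n|^2 = 12π^2 + 16

Expand and integrate term by term over [-π, π]:
  ∫ (6x)^2 dx = 36·(2π^3/3); ∫ 2·6·(-4)·x dx = 0 (odd integrand); ∫ (-4)^2 dx = 16·2π.
So (1/(2π)) ∫_{-π}^{π} (6x - 4)^2 dx = 36π^2/3 + 16 = 12π^2 + 16.
Parseval ⇒ Σ |c_n|^2 = 12π^2 + 16.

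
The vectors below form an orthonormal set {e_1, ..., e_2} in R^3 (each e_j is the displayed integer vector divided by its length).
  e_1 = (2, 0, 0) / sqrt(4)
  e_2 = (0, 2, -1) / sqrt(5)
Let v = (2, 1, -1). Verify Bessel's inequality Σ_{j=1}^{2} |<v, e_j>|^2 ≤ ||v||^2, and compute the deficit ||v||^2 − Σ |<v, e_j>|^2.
Σ |<v, e_j>|^2 = 29/5; ||v||^2 = 6; deficit = 1/5

Write each e_j = u_j / sqrt(<u_j, u_j>) where u_j is the displayed integer vector. Then <v, e_j> = <v, u_j> / sqrt(<u_j, u_j>), so |<v, e_j>|^2 = <v, u_j>^2 / <u_j, u_j>.
Coefficients: <v, e_1> = 4/sqrt(4), <v, e_2> = 3/sqrt(5).
Square and sum: Σ |<v, e_j>|^2 = 29/5.
Compute ||v||^2 = v·v = 6.
Deficit = 6 − 29/5 = 1/5 ≥ 0, confirming Bessel's inequality. (The deficit equals ||v − Σ <v,e_j> e_j||^2, the squared distance from v to span{e_j}.)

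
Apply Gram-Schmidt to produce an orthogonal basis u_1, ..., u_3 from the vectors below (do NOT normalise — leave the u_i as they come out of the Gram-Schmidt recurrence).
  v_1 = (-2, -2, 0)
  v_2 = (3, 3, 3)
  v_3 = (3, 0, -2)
Orthogonal basis:
  u_1 = (-2, -2, 0)
  u_2 = (0, 0, 3)
  u_3 = (3/2, -3/2, 0)

Apply the Gram-Schmidt recurrence
  u_1 = v_1
  u_i = v_i − Σ_{j<i} ((v_i · u_j) / (u_j · u_j)) · u_j.

Step by step this gives:
  u_1 = (-2, -2, 0)
  u_2 = (0, 0, 3)
  u_3 = (3/2, -3/2, 0)

Orthogonality check:
  u_2 · u_1 = 0 (should be 0)
  u_3 · u_1 = 0 (should be 0)
  u_3 · u_2 = 0 (should be 0)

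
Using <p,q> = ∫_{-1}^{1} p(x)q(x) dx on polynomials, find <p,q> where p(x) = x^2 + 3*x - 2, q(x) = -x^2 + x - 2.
<p,q> = 48/5

Expand the product: p(x)·q(x) = -x^4 - 2*x^3 + 3*x^2 - 8*x + 4.
∫_{-1}^{1} of each monomial x^k gives [2/(k+1) if k even, 0 if k odd]. Integrating term-by-term (or equivalently evaluating the antiderivative F(x) = -x^5/5 - x^4/2 + x^3 - 4*x^2 + 4*x at the endpoints):
  F(1) − F(−1) = 3/10 − (-93/10) = 48/5.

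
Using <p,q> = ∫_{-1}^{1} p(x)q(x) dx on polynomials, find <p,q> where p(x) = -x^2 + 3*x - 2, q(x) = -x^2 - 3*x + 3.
<p,q> = -274/15

Expand the product: p(x)·q(x) = x^4 - 10*x^2 + 15*x - 6.
∫_{-1}^{1} of each monomial x^k gives [2/(k+1) if k even, 0 if k odd]. Integrating term-by-term (or equivalently evaluating the antiderivative F(x) = x^5/5 - 10*x^3/3 + 15*x^2/2 - 6*x at the endpoints):
  F(1) − F(−1) = -49/30 − (499/30) = -274/15.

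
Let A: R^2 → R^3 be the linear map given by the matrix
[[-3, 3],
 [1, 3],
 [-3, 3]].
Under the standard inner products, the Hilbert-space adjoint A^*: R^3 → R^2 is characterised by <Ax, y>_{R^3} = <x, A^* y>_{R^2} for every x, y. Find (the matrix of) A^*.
A^* = A^T =
[[-3, 1, -3],
 [3, 3, 3]]

For real matrices with standard dot products, the defining identity <Ax, y> = <x, A^* y> gives (Ax)^T y = x^T (A^*) y, i.e. x^T A^T y = x^T (A^*) y. Since this holds for all x, y, we must have A^* = A^T. Therefore
A^* =
[[-3, 1, -3],
 [3, 3, 3]].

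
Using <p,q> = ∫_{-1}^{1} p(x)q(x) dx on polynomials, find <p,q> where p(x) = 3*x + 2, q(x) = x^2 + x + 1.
<p,q> = 22/3

Expand the product: p(x)·q(x) = 3*x^3 + 5*x^2 + 5*x + 2.
∫_{-1}^{1} of each monomial x^k gives [2/(k+1) if k even, 0 if k odd]. Integrating term-by-term (or equivalently evaluating the antiderivative F(x) = 3*x^4/4 + 5*x^3/3 + 5*x^2/2 + 2*x at the endpoints):
  F(1) − F(−1) = 83/12 − (-5/12) = 22/3.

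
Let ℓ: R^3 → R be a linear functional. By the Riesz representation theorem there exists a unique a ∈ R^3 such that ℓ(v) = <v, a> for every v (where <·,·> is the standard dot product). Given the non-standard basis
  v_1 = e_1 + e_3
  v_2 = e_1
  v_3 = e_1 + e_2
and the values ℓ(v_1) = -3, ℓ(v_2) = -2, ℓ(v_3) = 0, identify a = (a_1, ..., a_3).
a = (-2, 2, -1)

Write a = (a_1, ..., a_3) in the standard basis. For each basis vector v_i, ℓ(v_i) = <v_i, a> is a linear equation in the a_j's. Collect the n equations into a matrix system V a = ℓ, where row i of V is v_i (expressed in the standard basis). Since V is invertible (lower-triangular with 1s on the diagonal, up to permutation), solve by back-substitution:
  V =
[[1, 0, 1],
 [1, 0, 0],
 [1, 1, 0]]
  V a = (-3, -2, 0)
Solving gives a = (-2, 2, -1).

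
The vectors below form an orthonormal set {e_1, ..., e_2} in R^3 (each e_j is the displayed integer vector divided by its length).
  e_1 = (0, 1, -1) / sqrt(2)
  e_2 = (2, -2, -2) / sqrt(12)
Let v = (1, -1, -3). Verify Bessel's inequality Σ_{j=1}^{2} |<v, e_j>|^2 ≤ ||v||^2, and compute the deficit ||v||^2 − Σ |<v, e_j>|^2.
Σ |<v, e_j>|^2 = 31/3; ||v||^2 = 11; deficit = 2/3

Write each e_j = u_j / sqrt(<u_j, u_j>) where u_j is the displayed integer vector. Then <v, e_j> = <v, u_j> / sqrt(<u_j, u_j>), so |<v, e_j>|^2 = <v, u_j>^2 / <u_j, u_j>.
Coefficients: <v, e_1> = 2/sqrt(2), <v, e_2> = 10/sqrt(12).
Square and sum: Σ |<v, e_j>|^2 = 31/3.
Compute ||v||^2 = v·v = 11.
Deficit = 11 − 31/3 = 2/3 ≥ 0, confirming Bessel's inequality. (The deficit equals ||v − Σ <v,e_j> e_j||^2, the squared distance from v to span{e_j}.)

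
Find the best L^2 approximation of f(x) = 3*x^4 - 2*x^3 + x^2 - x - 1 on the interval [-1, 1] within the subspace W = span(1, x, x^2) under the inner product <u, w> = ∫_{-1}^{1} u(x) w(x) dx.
g(x) = 25*x^2/7 - 11*x/5 - 44/35

The best approximation g ∈ W is the orthogonal projection of f onto W. Writing g = a_0 + a_1 x + a_2 x^2, the coefficients solve the normal equations G · a = b where
  G_{ij} = <φ_i, φ_j> and b_i = <f, φ_i>, with φ_0 = 1, φ_1 = x, φ_2 = x^2.
G =
  [2, 0, 2/3]
  [0, 2/3, 0]
  [2/3, 0, 2/5],
b = (-2/15, -22/15, 62/105).
Solving gives a_0 = -44/35, a_1 = -11/5, a_2 = 25/7, so
  g(x) = 25*x^2/7 - 11*x/5 - 44/35.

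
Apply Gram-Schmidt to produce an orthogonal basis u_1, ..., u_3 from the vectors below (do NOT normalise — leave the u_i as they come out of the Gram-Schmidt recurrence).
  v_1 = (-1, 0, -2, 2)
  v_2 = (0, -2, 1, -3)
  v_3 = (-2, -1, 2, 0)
Orthogonal basis:
  u_1 = (-1, 0, -2, 2)
  u_2 = (-8/9, -2, -7/9, -11/9)
  u_3 = (-60/31, -11/31, 56/31, 26/31)

Apply the Gram-Schmidt recurrence
  u_1 = v_1
  u_i = v_i − Σ_{j<i} ((v_i · u_j) / (u_j · u_j)) · u_j.

Step by step this gives:
  u_1 = (-1, 0, -2, 2)
  u_2 = (-8/9, -2, -7/9, -11/9)
  u_3 = (-60/31, -11/31, 56/31, 26/31)

Orthogonality check:
  u_2 · u_1 = 0 (should be 0)
  u_3 · u_1 = 0 (should be 0)
  u_3 · u_2 = 0 (should be 0)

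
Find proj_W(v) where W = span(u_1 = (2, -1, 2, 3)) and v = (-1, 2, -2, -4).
proj_W(v) = (-20/9, 10/9, -20/9, -10/3)

Set up U = [u_1 | ... | u_1] ∈ R^(4×1). The projector onto W = col(U) is P = U (U^T U)^(-1) U^T.
Compute U^T U =
  [18],
and U^T v = (-20).
Solve U^T U · c = U^T v for the coefficients: c = (-10/9). The projection is proj_W(v) = U c.
Check: (v - proj_W(v)) · u_1 = 0  (should be 0).
Result: proj_W(v) = (-20/9, 10/9, -20/9, -10/3).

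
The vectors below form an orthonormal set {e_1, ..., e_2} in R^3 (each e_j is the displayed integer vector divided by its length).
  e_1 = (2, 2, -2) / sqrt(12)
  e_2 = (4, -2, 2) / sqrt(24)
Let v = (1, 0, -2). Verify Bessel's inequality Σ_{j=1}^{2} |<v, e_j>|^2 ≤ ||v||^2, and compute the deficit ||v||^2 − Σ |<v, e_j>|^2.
Σ |<v, e_j>|^2 = 3; ||v||^2 = 5; deficit = 2

Write each e_j = u_j / sqrt(<u_j, u_j>) where u_j is the displayed integer vector. Then <v, e_j> = <v, u_j> / sqrt(<u_j, u_j>), so |<v, e_j>|^2 = <v, u_j>^2 / <u_j, u_j>.
Coefficients: <v, e_1> = 6/sqrt(12), <v, e_2> = 0/sqrt(24).
Square and sum: Σ |<v, e_j>|^2 = 3.
Compute ||v||^2 = v·v = 5.
Deficit = 5 − 3 = 2 ≥ 0, confirming Bessel's inequality. (The deficit equals ||v − Σ <v,e_j> e_j||^2, the squared distance from v to span{e_j}.)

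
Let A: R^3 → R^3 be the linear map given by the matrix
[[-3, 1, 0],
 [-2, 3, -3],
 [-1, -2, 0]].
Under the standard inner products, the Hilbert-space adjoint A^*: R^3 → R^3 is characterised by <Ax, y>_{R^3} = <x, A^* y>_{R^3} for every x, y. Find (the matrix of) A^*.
A^* = A^T =
[[-3, -2, -1],
 [1, 3, -2],
 [0, -3, 0]]

For real matrices with standard dot products, the defining identity <Ax, y> = <x, A^* y> gives (Ax)^T y = x^T (A^*) y, i.e. x^T A^T y = x^T (A^*) y. Since this holds for all x, y, we must have A^* = A^T. Therefore
A^* =
[[-3, -2, -1],
 [1, 3, -2],
 [0, -3, 0]].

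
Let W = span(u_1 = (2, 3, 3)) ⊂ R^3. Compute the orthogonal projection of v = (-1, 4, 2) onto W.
proj_W(v) = (16/11, 24/11, 24/11)

Set up U = [u_1 | ... | u_1] ∈ R^(3×1). The projector onto W = col(U) is P = U (U^T U)^(-1) U^T.
Compute U^T U =
  [22],
and U^T v = (16).
Solve U^T U · c = U^T v for the coefficients: c = (8/11). The projection is proj_W(v) = U c.
Check: (v - proj_W(v)) · u_1 = 0  (should be 0).
Result: proj_W(v) = (16/11, 24/11, 24/11).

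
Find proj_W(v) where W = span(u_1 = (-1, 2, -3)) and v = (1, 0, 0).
proj_W(v) = (1/14, -1/7, 3/14)

Set up U = [u_1 | ... | u_1] ∈ R^(3×1). The projector onto W = col(U) is P = U (U^T U)^(-1) U^T.
Compute U^T U =
  [14],
and U^T v = (-1).
Solve U^T U · c = U^T v for the coefficients: c = (-1/14). The projection is proj_W(v) = U c.
Check: (v - proj_W(v)) · u_1 = 0  (should be 0).
Result: proj_W(v) = (1/14, -1/7, 3/14).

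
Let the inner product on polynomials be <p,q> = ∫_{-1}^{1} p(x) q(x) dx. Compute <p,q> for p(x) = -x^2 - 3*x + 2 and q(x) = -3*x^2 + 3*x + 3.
<p,q> = 6/5

Expand the product: p(x)·q(x) = 3*x^4 + 6*x^3 - 18*x^2 - 3*x + 6.
∫_{-1}^{1} of each monomial x^k gives [2/(k+1) if k even, 0 if k odd]. Integrating term-by-term (or equivalently evaluating the antiderivative F(x) = 3*x^5/5 + 3*x^4/2 - 6*x^3 - 3*x^2/2 + 6*x at the endpoints):
  F(1) − F(−1) = 3/5 − (-3/5) = 6/5.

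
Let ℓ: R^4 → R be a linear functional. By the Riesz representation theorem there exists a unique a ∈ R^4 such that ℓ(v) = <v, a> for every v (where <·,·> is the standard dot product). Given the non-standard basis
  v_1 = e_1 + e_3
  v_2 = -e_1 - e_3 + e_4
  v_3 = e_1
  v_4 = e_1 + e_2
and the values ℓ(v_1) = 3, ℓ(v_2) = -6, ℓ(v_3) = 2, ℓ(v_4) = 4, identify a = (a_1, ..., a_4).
a = (2, 2, 1, -3)

Write a = (a_1, ..., a_4) in the standard basis. For each basis vector v_i, ℓ(v_i) = <v_i, a> is a linear equation in the a_j's. Collect the n equations into a matrix system V a = ℓ, where row i of V is v_i (expressed in the standard basis). Since V is invertible (lower-triangular with 1s on the diagonal, up to permutation), solve by back-substitution:
  V =
[[1, 0, 1, 0],
 [-1, 0, -1, 1],
 [1, 0, 0, 0],
 [1, 1, 0, 0]]
  V a = (3, -6, 2, 4)
Solving gives a = (2, 2, 1, -3).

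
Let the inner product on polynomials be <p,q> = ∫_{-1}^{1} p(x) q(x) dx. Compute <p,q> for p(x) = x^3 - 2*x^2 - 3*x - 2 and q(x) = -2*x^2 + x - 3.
<p,q> = 56/3

Expand the product: p(x)·q(x) = -2*x^5 + 5*x^4 + x^3 + 7*x^2 + 7*x + 6.
∫_{-1}^{1} of each monomial x^k gives [2/(k+1) if k even, 0 if k odd]. Integrating term-by-term (or equivalently evaluating the antiderivative F(x) = -x^6/3 + x^5 + x^4/4 + 7*x^3/3 + 7*x^2/2 + 6*x at the endpoints):
  F(1) − F(−1) = 51/4 − (-71/12) = 56/3.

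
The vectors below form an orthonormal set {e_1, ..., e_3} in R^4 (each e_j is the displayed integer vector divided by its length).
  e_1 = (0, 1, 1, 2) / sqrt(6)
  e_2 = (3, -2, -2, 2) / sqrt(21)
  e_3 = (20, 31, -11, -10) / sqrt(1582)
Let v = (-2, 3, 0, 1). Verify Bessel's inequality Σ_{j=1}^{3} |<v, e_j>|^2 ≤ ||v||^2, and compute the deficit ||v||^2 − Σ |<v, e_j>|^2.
Σ |<v, e_j>|^2 = 1141/113; ||v||^2 = 14; deficit = 441/113

Write each e_j = u_j / sqrt(<u_j, u_j>) where u_j is the displayed integer vector. Then <v, e_j> = <v, u_j> / sqrt(<u_j, u_j>), so |<v, e_j>|^2 = <v, u_j>^2 / <u_j, u_j>.
Coefficients: <v, e_1> = 5/sqrt(6), <v, e_2> = -10/sqrt(21), <v, e_3> = 43/sqrt(1582).
Square and sum: Σ |<v, e_j>|^2 = 1141/113.
Compute ||v||^2 = v·v = 14.
Deficit = 14 − 1141/113 = 441/113 ≥ 0, confirming Bessel's inequality. (The deficit equals ||v − Σ <v,e_j> e_j||^2, the squared distance from v to span{e_j}.)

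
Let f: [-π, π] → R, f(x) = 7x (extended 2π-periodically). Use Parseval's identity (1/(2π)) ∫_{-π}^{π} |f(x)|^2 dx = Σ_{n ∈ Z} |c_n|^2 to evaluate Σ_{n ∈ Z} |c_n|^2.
Σ |c_n|^2 = 49π^2/3

Expand and integrate term by term over [-π, π]:
  ∫ (7x)^2 dx = 49·(2π^3/3); ∫ 2·7·(0)·x dx = 0 (odd integrand); ∫ 0^2 dx = 0·2π.
So (1/(2π)) ∫_{-π}^{π} (7x)^2 dx = 49π^2/3 + 0 = 49π^2/3.
Parseval ⇒ Σ |c_n|^2 = 49π^2/3.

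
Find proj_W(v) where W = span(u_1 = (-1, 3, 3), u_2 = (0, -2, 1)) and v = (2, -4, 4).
proj_W(v) = (-13/43, -183/43, 150/43)

Set up U = [u_1 | ... | u_2] ∈ R^(3×2). The projector onto W = col(U) is P = U (U^T U)^(-1) U^T.
Compute U^T U =
  [19, -3]
  [-3, 5],
and U^T v = (-2, 12).
Solve U^T U · c = U^T v for the coefficients: c = (13/43, 111/43). The projection is proj_W(v) = U c.
Check: (v - proj_W(v)) · u_1 = 0  (should be 0).
Check: (v - proj_W(v)) · u_2 = 0  (should be 0).
Result: proj_W(v) = (-13/43, -183/43, 150/43).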